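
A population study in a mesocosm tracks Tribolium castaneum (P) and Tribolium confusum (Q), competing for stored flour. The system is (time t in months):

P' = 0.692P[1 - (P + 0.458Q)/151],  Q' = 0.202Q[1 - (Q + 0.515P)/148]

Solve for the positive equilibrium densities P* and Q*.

Setting both brackets to zero gives the nullclines P + 0.458Q = 151 and 0.515P + Q = 148.
Substituting Q = 148 - 0.515P into the first: P(1 - 0.458·0.515) = 151 - 0.458·148.
So P* = 83.2/0.764 = 109, and then Q* = 148 - 0.515·109 = 91.9.

P* ≈ 109, Q* ≈ 91.9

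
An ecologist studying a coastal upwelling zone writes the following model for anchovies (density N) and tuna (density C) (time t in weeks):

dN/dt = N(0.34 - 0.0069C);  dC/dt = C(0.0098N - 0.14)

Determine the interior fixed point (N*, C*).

N* ≈ 14.3, C* ≈ 49.3

Set dC/dt = 0 with C > 0: 0.0098N - 0.14 = 0, so N* = 0.14/0.0098 = 14.3.
Set dN/dt = 0 with N > 0: 0.34 - 0.0069C = 0, so C* = 0.34/0.0069 = 49.3.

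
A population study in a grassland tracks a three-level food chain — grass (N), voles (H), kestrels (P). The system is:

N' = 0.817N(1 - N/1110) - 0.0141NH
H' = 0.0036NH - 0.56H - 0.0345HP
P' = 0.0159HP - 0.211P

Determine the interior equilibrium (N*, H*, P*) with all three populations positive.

From dP/dt = 0: 0.0159H* = 0.211, so H* = 13.3.
From dN/dt = 0: 0.817(1 - N*/1110) = 0.0141·13.3, giving N* = 1110·(1 - 0.229) = 856.
From dH/dt = 0: 0.0036·856 - 0.56 = 0.0345P*, so P* = 2.52/0.0345 = 73.1.

N* ≈ 856, H* ≈ 13.3, P* ≈ 73.1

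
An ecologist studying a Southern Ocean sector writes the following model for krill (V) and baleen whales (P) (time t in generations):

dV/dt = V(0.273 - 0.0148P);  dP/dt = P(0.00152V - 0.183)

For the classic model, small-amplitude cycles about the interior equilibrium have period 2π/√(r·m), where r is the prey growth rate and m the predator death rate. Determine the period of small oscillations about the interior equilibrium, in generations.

T ≈ 28.1 generations

Here r = 0.273 and m = 0.183, so r·m = 0.05.
ω = √0.05 = 0.224 per generation, hence T = 2π/ω ≈ 28.1 generations.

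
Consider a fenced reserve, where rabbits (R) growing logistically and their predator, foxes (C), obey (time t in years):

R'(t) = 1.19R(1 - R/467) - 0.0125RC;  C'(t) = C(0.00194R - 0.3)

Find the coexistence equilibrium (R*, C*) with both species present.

R* ≈ 155, C* ≈ 63.7

From dC/dt = 0 with C > 0: 0.00194R* = 0.3, so R* = 155.
Substitute into dR/dt = 0: 1.19(1 - 155/467) = 0.0125C*.
The bracket is 0.669, giving C* = 0.796/0.0125 = 63.7.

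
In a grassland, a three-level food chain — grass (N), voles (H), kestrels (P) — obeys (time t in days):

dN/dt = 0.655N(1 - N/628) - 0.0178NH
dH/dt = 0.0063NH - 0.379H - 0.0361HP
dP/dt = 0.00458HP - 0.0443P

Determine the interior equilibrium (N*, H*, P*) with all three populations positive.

From dP/dt = 0: 0.00458H* = 0.0443, so H* = 9.67.
From dN/dt = 0: 0.655(1 - N*/628) = 0.0178·9.67, giving N* = 628·(1 - 0.263) = 463.
From dH/dt = 0: 0.0063·463 - 0.379 = 0.0361P*, so P* = 2.54/0.0361 = 70.3.

N* ≈ 463, H* ≈ 9.67, P* ≈ 70.3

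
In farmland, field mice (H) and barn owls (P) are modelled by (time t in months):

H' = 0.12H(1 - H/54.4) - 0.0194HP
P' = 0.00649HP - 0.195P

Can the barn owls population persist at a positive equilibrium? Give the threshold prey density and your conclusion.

The predator equation gives dP/dt > 0 only when H > 0.195/0.00649 = 30.
Without the predator, H → K = 54.4. Since 54.4 > 30, the predator can invade and persist.

Threshold H = 30; K > 30, so yes, the predator persists.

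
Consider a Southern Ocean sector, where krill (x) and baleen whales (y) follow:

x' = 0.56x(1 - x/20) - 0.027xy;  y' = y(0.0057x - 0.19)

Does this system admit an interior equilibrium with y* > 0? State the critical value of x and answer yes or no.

Threshold x = 33.3; K < 33.3, so no, the predator goes extinct.

The predator equation gives dy/dt > 0 only when x > 0.19/0.0057 = 33.3.
Without the predator, x → K = 20. Since 20 < 33.3, the predator cannot invade.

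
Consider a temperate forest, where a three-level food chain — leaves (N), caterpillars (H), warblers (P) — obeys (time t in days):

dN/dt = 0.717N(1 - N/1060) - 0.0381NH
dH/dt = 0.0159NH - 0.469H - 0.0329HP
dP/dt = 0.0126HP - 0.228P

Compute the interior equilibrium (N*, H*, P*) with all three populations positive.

N* ≈ 40.8, H* ≈ 18.1, P* ≈ 5.44

From dP/dt = 0: 0.0126H* = 0.228, so H* = 18.1.
From dN/dt = 0: 0.717(1 - N*/1060) = 0.0381·18.1, giving N* = 1060·(1 - 0.962) = 40.8.
From dH/dt = 0: 0.0159·40.8 - 0.469 = 0.0329P*, so P* = 0.179/0.0329 = 5.44.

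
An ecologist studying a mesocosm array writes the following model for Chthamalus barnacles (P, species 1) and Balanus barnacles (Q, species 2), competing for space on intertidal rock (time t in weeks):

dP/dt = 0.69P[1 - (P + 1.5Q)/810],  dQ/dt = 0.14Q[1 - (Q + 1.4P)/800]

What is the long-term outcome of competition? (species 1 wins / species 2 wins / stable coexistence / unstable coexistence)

Compare the nullcline intercepts: K1/α12 = 810/1.5 = 540 < K2 = 800; K2/α21 = 800/1.4 = 571 < K1 = 810.
Since both are reversed, neither can invade when rare; the interior point is a saddle.

unstable coexistence (outcome depends on initial conditions)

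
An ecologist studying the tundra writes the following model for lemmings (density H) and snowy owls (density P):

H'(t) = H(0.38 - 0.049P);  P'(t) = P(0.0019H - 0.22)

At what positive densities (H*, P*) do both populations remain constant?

Set dP/dt = 0 with P > 0: 0.0019H - 0.22 = 0, so H* = 0.22/0.0019 = 116.
Set dH/dt = 0 with H > 0: 0.38 - 0.049P = 0, so P* = 0.38/0.049 = 7.76.

H* ≈ 116, P* ≈ 7.76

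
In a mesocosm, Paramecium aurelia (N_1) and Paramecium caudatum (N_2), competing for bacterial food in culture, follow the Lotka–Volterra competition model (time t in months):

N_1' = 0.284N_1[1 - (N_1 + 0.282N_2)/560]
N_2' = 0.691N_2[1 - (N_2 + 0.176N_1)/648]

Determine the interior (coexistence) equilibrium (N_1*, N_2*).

Setting both brackets to zero gives the nullclines N_1 + 0.282N_2 = 560 and 0.176N_1 + N_2 = 648.
Substituting N_2 = 648 - 0.176N_1 into the first: N_1(1 - 0.282·0.176) = 560 - 0.282·648.
So N_1* = 377/0.95 = 397, and then N_2* = 648 - 0.176·397 = 578.

N_1* ≈ 397, N_2* ≈ 578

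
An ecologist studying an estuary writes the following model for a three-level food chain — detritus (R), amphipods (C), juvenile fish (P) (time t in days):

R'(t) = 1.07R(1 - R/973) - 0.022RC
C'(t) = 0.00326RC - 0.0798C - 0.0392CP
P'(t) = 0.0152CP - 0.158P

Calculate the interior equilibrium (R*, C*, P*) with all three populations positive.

R* ≈ 765, C* ≈ 10.4, P* ≈ 61.6

From dP/dt = 0: 0.0152C* = 0.158, so C* = 10.4.
From dR/dt = 0: 1.07(1 - R*/973) = 0.022·10.4, giving R* = 973·(1 - 0.214) = 765.
From dC/dt = 0: 0.00326·765 - 0.0798 = 0.0392P*, so P* = 2.41/0.0392 = 61.6.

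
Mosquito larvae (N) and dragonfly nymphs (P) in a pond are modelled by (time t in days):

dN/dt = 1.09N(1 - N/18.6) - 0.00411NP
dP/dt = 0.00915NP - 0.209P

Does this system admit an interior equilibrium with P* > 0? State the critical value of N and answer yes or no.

Threshold N = 22.8; K < 22.8, so no, the predator goes extinct.

The predator equation gives dP/dt > 0 only when N > 0.209/0.00915 = 22.8.
Without the predator, N → K = 18.6. Since 18.6 < 22.8, the predator cannot invade.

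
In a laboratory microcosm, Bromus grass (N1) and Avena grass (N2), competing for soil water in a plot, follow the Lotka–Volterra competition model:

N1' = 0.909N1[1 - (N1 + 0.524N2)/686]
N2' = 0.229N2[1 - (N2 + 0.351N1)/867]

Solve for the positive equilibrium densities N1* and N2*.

Setting both brackets to zero gives the nullclines N1 + 0.524N2 = 686 and 0.351N1 + N2 = 867.
Substituting N2 = 867 - 0.351N1 into the first: N1(1 - 0.524·0.351) = 686 - 0.524·867.
So N1* = 232/0.816 = 284, and then N2* = 867 - 0.351·284 = 767.

N1* ≈ 284, N2* ≈ 767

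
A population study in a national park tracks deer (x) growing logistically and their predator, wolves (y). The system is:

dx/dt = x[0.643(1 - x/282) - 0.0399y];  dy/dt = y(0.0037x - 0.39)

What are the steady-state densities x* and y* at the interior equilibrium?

x* ≈ 105, y* ≈ 10.1

From dy/dt = 0 with y > 0: 0.0037x* = 0.39, so x* = 105.
Substitute into dx/dt = 0: 0.643(1 - 105/282) = 0.0399y*.
The bracket is 0.626, giving y* = 0.403/0.0399 = 10.1.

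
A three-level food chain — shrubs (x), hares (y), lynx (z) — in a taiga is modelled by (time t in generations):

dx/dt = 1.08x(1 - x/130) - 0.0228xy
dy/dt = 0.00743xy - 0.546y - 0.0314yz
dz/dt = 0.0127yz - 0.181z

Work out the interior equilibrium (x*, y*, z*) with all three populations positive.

From dz/dt = 0: 0.0127y* = 0.181, so y* = 14.3.
From dx/dt = 0: 1.08(1 - x*/130) = 0.0228·14.3, giving x* = 130·(1 - 0.301) = 90.9.
From dy/dt = 0: 0.00743·90.9 - 0.546 = 0.0314z*, so z* = 0.129/0.0314 = 4.12.

x* ≈ 90.9, y* ≈ 14.3, z* ≈ 4.12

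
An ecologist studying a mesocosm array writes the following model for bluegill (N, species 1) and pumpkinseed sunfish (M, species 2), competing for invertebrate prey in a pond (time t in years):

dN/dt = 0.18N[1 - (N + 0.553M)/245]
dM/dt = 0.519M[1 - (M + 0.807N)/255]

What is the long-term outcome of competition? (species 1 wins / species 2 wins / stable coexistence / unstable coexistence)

Compare the nullcline intercepts: K1/α12 = 245/0.553 = 443 > K2 = 255; K2/α21 = 255/0.807 = 316 > K1 = 245.
Since both inequalities hold, each species can invade when rare, so the interior equilibrium is stable.

stable coexistence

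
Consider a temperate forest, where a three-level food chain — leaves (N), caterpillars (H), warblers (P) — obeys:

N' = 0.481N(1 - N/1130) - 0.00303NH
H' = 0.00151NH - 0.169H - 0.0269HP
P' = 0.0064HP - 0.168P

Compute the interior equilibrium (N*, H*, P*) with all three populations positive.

From dP/dt = 0: 0.0064H* = 0.168, so H* = 26.2.
From dN/dt = 0: 0.481(1 - N*/1130) = 0.00303·26.2, giving N* = 1130·(1 - 0.165) = 943.
From dH/dt = 0: 0.00151·943 - 0.169 = 0.0269P*, so P* = 1.26/0.0269 = 46.7.

N* ≈ 943, H* ≈ 26.2, P* ≈ 46.7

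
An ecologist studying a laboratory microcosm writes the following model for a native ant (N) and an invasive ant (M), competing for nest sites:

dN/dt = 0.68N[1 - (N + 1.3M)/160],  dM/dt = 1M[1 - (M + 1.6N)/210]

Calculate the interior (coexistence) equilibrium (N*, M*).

Setting both brackets to zero gives the nullclines N + 1.3M = 160 and 1.6N + M = 210.
Substituting M = 210 - 1.6N into the first: N(1 - 1.3·1.6) = 160 - 1.3·210.
So N* = -113/-1.08 = 105, and then M* = 210 - 1.6·105 = 42.6.

N* ≈ 105, M* ≈ 42.6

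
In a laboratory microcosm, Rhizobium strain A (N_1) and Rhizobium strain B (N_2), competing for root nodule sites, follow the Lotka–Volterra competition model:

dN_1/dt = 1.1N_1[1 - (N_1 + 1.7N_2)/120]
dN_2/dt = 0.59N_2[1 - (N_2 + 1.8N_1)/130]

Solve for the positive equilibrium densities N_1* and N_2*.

N_1* ≈ 49, N_2* ≈ 41.7

Setting both brackets to zero gives the nullclines N_1 + 1.7N_2 = 120 and 1.8N_1 + N_2 = 130.
Substituting N_2 = 130 - 1.8N_1 into the first: N_1(1 - 1.7·1.8) = 120 - 1.7·130.
So N_1* = -101/-2.06 = 49, and then N_2* = 130 - 1.8·49 = 41.7.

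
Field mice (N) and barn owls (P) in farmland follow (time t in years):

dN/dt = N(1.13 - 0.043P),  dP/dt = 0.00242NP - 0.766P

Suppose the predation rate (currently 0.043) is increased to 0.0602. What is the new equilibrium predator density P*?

At the interior fixed point, setting dN/dt = 0 with N > 0 fixes P* = (prey growth rate)/(NP coefficient) — independent of the other coefficients.
With the change, P* = 1.13/0.0602 = 18.8; it falls from 26.3.

P* ≈ 18.8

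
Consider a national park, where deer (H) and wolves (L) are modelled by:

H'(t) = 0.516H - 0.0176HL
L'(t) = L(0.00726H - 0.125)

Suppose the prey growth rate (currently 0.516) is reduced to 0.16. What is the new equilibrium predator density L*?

L* ≈ 9.09

At the interior fixed point, setting dH/dt = 0 with H > 0 fixes L* = (prey growth rate)/(HL coefficient) — independent of the other coefficients.
With the change, L* = 0.16/0.0176 = 9.09; it falls from 29.3.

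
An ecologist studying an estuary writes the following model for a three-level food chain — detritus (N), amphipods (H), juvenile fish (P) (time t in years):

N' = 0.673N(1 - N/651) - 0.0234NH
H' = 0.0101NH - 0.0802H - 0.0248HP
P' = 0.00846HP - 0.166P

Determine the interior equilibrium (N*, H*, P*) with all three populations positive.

From dP/dt = 0: 0.00846H* = 0.166, so H* = 19.6.
From dN/dt = 0: 0.673(1 - N*/651) = 0.0234·19.6, giving N* = 651·(1 - 0.682) = 207.
From dH/dt = 0: 0.0101·207 - 0.0802 = 0.0248P*, so P* = 2.01/0.0248 = 81.

N* ≈ 207, H* ≈ 19.6, P* ≈ 81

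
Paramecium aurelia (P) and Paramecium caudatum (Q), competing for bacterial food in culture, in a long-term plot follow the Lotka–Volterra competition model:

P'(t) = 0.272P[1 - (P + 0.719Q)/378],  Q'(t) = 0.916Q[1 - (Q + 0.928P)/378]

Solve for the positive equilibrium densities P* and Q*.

Setting both brackets to zero gives the nullclines P + 0.719Q = 378 and 0.928P + Q = 378.
Substituting Q = 378 - 0.928P into the first: P(1 - 0.719·0.928) = 378 - 0.719·378.
So P* = 106/0.333 = 319, and then Q* = 378 - 0.928·319 = 81.8.

P* ≈ 319, Q* ≈ 81.8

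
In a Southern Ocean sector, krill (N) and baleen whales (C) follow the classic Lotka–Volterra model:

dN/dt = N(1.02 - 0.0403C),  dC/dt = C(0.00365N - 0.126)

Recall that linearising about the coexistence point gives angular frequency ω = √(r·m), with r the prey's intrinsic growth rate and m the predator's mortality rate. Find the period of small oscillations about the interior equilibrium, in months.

Here r = 1.02 and m = 0.126, so r·m = 0.129.
ω = √0.129 = 0.358 per month, hence T = 2π/ω ≈ 17.5 months.

T ≈ 17.5 months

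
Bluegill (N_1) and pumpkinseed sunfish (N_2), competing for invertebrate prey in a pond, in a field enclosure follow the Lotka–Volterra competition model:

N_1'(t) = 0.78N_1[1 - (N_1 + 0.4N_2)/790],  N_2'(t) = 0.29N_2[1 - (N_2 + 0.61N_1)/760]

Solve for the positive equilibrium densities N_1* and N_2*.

N_1* ≈ 643, N_2* ≈ 368

Setting both brackets to zero gives the nullclines N_1 + 0.4N_2 = 790 and 0.61N_1 + N_2 = 760.
Substituting N_2 = 760 - 0.61N_1 into the first: N_1(1 - 0.4·0.61) = 790 - 0.4·760.
So N_1* = 486/0.756 = 643, and then N_2* = 760 - 0.61·643 = 368.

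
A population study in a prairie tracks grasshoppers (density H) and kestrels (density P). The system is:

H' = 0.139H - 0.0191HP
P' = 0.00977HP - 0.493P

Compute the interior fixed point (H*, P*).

H* ≈ 50.5, P* ≈ 7.28

Set dP/dt = 0 with P > 0: 0.00977H - 0.493 = 0, so H* = 0.493/0.00977 = 50.5.
Set dH/dt = 0 with H > 0: 0.139 - 0.0191P = 0, so P* = 0.139/0.0191 = 7.28.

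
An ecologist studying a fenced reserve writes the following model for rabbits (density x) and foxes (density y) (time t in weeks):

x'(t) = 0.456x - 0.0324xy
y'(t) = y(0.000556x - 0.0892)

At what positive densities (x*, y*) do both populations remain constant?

Set dy/dt = 0 with y > 0: 0.000556x - 0.0892 = 0, so x* = 0.0892/0.000556 = 160.
Set dx/dt = 0 with x > 0: 0.456 - 0.0324y = 0, so y* = 0.456/0.0324 = 14.1.

x* ≈ 160, y* ≈ 14.1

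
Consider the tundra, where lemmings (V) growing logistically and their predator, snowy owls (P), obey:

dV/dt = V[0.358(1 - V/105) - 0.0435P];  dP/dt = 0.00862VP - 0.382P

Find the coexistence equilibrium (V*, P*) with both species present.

From dP/dt = 0 with P > 0: 0.00862V* = 0.382, so V* = 44.3.
Substitute into dV/dt = 0: 0.358(1 - 44.3/105) = 0.0435P*.
The bracket is 0.578, giving P* = 0.207/0.0435 = 4.76.

V* ≈ 44.3, P* ≈ 4.76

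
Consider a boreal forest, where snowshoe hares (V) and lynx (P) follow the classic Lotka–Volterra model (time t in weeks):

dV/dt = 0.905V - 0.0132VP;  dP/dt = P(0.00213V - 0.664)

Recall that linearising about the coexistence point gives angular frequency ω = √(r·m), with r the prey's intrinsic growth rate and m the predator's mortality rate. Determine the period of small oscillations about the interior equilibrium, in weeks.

T ≈ 8.11 weeks

Here r = 0.905 and m = 0.664, so r·m = 0.601.
ω = √0.601 = 0.775 per week, hence T = 2π/ω ≈ 8.11 weeks.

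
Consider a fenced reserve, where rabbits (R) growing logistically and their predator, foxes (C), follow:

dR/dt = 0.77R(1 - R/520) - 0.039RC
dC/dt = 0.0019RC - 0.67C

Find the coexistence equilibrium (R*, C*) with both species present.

From dC/dt = 0 with C > 0: 0.0019R* = 0.67, so R* = 353.
Substitute into dR/dt = 0: 0.77(1 - 353/520) = 0.039C*.
The bracket is 0.322, giving C* = 0.248/0.039 = 6.35.

R* ≈ 353, C* ≈ 6.35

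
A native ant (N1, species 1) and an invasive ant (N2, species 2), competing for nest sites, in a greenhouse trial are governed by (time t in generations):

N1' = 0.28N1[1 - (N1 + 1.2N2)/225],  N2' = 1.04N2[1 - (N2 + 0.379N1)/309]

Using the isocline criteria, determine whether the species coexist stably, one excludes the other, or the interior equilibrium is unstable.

Compare the nullcline intercepts: K1/α12 = 225/1.2 = 188 < K2 = 309; K2/α21 = 309/0.379 = 815 > K1 = 225.
Since the inequalities point opposite ways, species 2 can invade but species 1 cannot.

species 2 excludes species 1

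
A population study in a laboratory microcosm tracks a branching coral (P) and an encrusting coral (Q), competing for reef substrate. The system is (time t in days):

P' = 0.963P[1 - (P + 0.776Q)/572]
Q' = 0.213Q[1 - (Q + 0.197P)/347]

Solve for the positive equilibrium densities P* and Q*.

P* ≈ 357, Q* ≈ 277

Setting both brackets to zero gives the nullclines P + 0.776Q = 572 and 0.197P + Q = 347.
Substituting Q = 347 - 0.197P into the first: P(1 - 0.776·0.197) = 572 - 0.776·347.
So P* = 303/0.847 = 357, and then Q* = 347 - 0.197·357 = 277.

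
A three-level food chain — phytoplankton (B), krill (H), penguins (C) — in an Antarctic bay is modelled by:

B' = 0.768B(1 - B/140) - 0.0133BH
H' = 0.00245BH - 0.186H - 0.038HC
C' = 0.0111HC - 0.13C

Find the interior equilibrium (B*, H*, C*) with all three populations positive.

From dC/dt = 0: 0.0111H* = 0.13, so H* = 11.7.
From dB/dt = 0: 0.768(1 - B*/140) = 0.0133·11.7, giving B* = 140·(1 - 0.203) = 112.
From dH/dt = 0: 0.00245·112 - 0.186 = 0.038C*, so C* = 0.0874/0.038 = 2.3.

B* ≈ 112, H* ≈ 11.7, C* ≈ 2.3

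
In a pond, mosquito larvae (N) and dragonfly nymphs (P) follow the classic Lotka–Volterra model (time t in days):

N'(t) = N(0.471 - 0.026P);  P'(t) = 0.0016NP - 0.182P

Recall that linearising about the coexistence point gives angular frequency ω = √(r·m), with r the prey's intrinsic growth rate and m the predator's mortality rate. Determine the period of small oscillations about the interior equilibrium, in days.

Here r = 0.471 and m = 0.182, so r·m = 0.0857.
ω = √0.0857 = 0.293 per day, hence T = 2π/ω ≈ 21.5 days.

T ≈ 21.5 days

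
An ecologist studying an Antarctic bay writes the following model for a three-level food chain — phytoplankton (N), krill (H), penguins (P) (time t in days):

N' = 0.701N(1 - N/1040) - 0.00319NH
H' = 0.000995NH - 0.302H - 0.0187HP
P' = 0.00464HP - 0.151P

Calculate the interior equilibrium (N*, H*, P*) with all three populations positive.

N* ≈ 886, H* ≈ 32.5, P* ≈ 31

From dP/dt = 0: 0.00464H* = 0.151, so H* = 32.5.
From dN/dt = 0: 0.701(1 - N*/1040) = 0.00319·32.5, giving N* = 1040·(1 - 0.148) = 886.
From dH/dt = 0: 0.000995·886 - 0.302 = 0.0187P*, so P* = 0.58/0.0187 = 31.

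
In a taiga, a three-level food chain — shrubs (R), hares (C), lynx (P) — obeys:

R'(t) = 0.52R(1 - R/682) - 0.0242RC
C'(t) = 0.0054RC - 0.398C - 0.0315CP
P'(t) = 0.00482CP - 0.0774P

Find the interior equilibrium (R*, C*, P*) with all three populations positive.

R* ≈ 172, C* ≈ 16.1, P* ≈ 16.9

From dP/dt = 0: 0.00482C* = 0.0774, so C* = 16.1.
From dR/dt = 0: 0.52(1 - R*/682) = 0.0242·16.1, giving R* = 682·(1 - 0.747) = 172.
From dC/dt = 0: 0.0054·172 - 0.398 = 0.0315P*, so P* = 0.533/0.0315 = 16.9.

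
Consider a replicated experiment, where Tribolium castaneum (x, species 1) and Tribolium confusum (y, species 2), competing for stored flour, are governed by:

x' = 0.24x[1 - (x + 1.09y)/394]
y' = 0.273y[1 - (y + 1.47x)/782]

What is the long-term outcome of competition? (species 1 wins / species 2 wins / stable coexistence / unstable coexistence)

Compare the nullcline intercepts: K1/α12 = 394/1.09 = 361 < K2 = 782; K2/α21 = 782/1.47 = 532 > K1 = 394.
Since the inequalities point opposite ways, species 2 can invade but species 1 cannot.

species 2 excludes species 1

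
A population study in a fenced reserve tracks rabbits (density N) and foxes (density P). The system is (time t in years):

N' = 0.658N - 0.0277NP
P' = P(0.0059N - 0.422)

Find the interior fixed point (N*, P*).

N* ≈ 71.5, P* ≈ 23.8

Set dP/dt = 0 with P > 0: 0.0059N - 0.422 = 0, so N* = 0.422/0.0059 = 71.5.
Set dN/dt = 0 with N > 0: 0.658 - 0.0277P = 0, so P* = 0.658/0.0277 = 23.8.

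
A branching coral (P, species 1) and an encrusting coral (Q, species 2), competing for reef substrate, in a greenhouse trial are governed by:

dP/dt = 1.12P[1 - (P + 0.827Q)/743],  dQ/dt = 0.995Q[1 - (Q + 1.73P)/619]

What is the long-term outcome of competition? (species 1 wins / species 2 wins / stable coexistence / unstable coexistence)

Compare the nullcline intercepts: K1/α12 = 743/0.827 = 898 > K2 = 619; K2/α21 = 619/1.73 = 358 < K1 = 743.
Since the inequalities point opposite ways, species 1 can invade but species 2 cannot.

species 1 excludes species 2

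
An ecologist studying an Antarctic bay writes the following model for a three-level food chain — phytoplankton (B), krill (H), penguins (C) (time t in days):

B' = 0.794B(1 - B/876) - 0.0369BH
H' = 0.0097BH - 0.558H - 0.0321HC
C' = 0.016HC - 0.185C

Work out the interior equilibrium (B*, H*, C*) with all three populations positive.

From dC/dt = 0: 0.016H* = 0.185, so H* = 11.6.
From dB/dt = 0: 0.794(1 - B*/876) = 0.0369·11.6, giving B* = 876·(1 - 0.537) = 405.
From dH/dt = 0: 0.0097·405 - 0.558 = 0.0321C*, so C* = 3.37/0.0321 = 105.

B* ≈ 405, H* ≈ 11.6, C* ≈ 105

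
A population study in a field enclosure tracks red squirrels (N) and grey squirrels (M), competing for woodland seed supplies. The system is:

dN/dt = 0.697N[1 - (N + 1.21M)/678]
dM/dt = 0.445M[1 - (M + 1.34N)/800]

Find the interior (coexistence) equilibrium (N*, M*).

Setting both brackets to zero gives the nullclines N + 1.21M = 678 and 1.34N + M = 800.
Substituting M = 800 - 1.34N into the first: N(1 - 1.21·1.34) = 678 - 1.21·800.
So N* = -290/-0.621 = 467, and then M* = 800 - 1.34·467 = 175.

N* ≈ 467, M* ≈ 175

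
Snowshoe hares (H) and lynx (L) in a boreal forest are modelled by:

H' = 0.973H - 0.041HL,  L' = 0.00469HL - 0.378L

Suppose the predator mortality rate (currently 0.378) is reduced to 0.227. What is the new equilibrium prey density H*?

H* ≈ 48.4

At the interior fixed point, setting dL/dt = 0 with L > 0 fixes H* = (predator death rate)/(HL coefficient) — independent of the other coefficients.
With the change, H* = 0.227/0.00469 = 48.4; it falls from 80.6.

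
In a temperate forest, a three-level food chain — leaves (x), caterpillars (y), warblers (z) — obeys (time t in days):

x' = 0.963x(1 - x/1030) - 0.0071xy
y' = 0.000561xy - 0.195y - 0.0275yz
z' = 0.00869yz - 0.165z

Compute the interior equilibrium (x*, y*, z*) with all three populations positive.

From dz/dt = 0: 0.00869y* = 0.165, so y* = 19.
From dx/dt = 0: 0.963(1 - x*/1030) = 0.0071·19, giving x* = 1030·(1 - 0.14) = 886.
From dy/dt = 0: 0.000561·886 - 0.195 = 0.0275z*, so z* = 0.302/0.0275 = 11.

x* ≈ 886, y* ≈ 19, z* ≈ 11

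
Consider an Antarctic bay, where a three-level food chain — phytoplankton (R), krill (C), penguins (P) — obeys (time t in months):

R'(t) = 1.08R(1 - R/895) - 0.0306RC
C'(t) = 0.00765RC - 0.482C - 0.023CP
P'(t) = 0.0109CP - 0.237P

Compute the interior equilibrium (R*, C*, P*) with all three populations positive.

R* ≈ 344, C* ≈ 21.7, P* ≈ 93.3

From dP/dt = 0: 0.0109C* = 0.237, so C* = 21.7.
From dR/dt = 0: 1.08(1 - R*/895) = 0.0306·21.7, giving R* = 895·(1 - 0.616) = 344.
From dC/dt = 0: 0.00765·344 - 0.482 = 0.023P*, so P* = 2.15/0.023 = 93.3.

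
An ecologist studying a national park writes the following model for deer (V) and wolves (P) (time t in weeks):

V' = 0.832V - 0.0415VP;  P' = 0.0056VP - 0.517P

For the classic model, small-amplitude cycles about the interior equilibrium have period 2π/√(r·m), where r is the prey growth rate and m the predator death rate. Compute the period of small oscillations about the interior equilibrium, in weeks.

T ≈ 9.58 weeks

Here r = 0.832 and m = 0.517, so r·m = 0.43.
ω = √0.43 = 0.656 per week, hence T = 2π/ω ≈ 9.58 weeks.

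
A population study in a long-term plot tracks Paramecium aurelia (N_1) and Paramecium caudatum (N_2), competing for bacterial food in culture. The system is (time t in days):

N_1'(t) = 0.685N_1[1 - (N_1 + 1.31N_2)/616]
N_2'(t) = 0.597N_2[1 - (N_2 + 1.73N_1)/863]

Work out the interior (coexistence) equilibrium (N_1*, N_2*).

Setting both brackets to zero gives the nullclines N_1 + 1.31N_2 = 616 and 1.73N_1 + N_2 = 863.
Substituting N_2 = 863 - 1.73N_1 into the first: N_1(1 - 1.31·1.73) = 616 - 1.31·863.
So N_1* = -515/-1.27 = 406, and then N_2* = 863 - 1.73·406 = 160.

N_1* ≈ 406, N_2* ≈ 160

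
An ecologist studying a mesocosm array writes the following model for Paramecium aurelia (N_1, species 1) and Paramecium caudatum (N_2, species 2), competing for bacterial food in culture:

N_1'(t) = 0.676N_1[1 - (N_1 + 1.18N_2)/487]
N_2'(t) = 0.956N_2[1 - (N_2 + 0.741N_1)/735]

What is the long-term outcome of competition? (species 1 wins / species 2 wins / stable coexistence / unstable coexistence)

Compare the nullcline intercepts: K1/α12 = 487/1.18 = 413 < K2 = 735; K2/α21 = 735/0.741 = 992 > K1 = 487.
Since the inequalities point opposite ways, species 2 can invade but species 1 cannot.

species 2 excludes species 1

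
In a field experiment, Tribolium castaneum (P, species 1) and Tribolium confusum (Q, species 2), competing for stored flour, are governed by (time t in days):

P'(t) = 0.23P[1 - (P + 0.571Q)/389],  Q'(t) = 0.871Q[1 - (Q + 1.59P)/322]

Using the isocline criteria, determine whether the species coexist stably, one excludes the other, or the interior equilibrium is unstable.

species 1 excludes species 2

Compare the nullcline intercepts: K1/α12 = 389/0.571 = 681 > K2 = 322; K2/α21 = 322/1.59 = 203 < K1 = 389.
Since the inequalities point opposite ways, species 1 can invade but species 2 cannot.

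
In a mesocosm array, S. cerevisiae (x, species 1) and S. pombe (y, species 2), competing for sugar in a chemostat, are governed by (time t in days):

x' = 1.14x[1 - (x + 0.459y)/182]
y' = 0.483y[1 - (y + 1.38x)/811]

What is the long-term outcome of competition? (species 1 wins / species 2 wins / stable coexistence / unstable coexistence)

species 2 excludes species 1

Compare the nullcline intercepts: K1/α12 = 182/0.459 = 397 < K2 = 811; K2/α21 = 811/1.38 = 588 > K1 = 182.
Since the inequalities point opposite ways, species 2 can invade but species 1 cannot.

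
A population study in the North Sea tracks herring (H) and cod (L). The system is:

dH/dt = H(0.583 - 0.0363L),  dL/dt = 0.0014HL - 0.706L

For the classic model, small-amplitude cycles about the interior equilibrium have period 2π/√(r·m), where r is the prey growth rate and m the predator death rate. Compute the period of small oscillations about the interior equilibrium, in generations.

Here r = 0.583 and m = 0.706, so r·m = 0.412.
ω = √0.412 = 0.642 per generation, hence T = 2π/ω ≈ 9.79 generations.

T ≈ 9.79 generations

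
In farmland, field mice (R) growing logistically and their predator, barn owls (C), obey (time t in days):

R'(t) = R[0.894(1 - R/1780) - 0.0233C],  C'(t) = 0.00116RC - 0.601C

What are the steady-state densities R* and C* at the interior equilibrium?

R* ≈ 518, C* ≈ 27.2

From dC/dt = 0 with C > 0: 0.00116R* = 0.601, so R* = 518.
Substitute into dR/dt = 0: 0.894(1 - 518/1780) = 0.0233C*.
The bracket is 0.709, giving C* = 0.634/0.0233 = 27.2.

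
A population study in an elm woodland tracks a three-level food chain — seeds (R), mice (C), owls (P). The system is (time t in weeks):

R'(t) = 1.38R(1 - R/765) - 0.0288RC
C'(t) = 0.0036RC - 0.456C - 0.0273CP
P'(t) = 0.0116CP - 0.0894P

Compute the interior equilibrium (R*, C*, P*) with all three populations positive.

R* ≈ 642, C* ≈ 7.71, P* ≈ 68

From dP/dt = 0: 0.0116C* = 0.0894, so C* = 7.71.
From dR/dt = 0: 1.38(1 - R*/765) = 0.0288·7.71, giving R* = 765·(1 - 0.161) = 642.
From dC/dt = 0: 0.0036·642 - 0.456 = 0.0273P*, so P* = 1.86/0.0273 = 68.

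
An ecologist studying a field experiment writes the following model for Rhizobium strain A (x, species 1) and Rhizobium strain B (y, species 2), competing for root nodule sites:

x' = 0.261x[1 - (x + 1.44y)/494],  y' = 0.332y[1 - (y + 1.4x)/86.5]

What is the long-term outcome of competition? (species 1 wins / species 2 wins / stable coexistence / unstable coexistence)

species 1 excludes species 2

Compare the nullcline intercepts: K1/α12 = 494/1.44 = 343 > K2 = 86.5; K2/α21 = 86.5/1.4 = 61.8 < K1 = 494.
Since the inequalities point opposite ways, species 1 can invade but species 2 cannot.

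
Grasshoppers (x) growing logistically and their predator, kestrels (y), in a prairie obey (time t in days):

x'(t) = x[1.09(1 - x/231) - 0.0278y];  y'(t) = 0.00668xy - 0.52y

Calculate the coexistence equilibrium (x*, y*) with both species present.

From dy/dt = 0 with y > 0: 0.00668x* = 0.52, so x* = 77.8.
Substitute into dx/dt = 0: 1.09(1 - 77.8/231) = 0.0278y*.
The bracket is 0.663, giving y* = 0.723/0.0278 = 26.

x* ≈ 77.8, y* ≈ 26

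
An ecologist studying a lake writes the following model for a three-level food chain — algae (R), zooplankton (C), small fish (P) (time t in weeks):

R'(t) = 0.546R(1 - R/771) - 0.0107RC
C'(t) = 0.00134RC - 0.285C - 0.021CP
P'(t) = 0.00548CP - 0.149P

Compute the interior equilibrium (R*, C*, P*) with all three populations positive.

From dP/dt = 0: 0.00548C* = 0.149, so C* = 27.2.
From dR/dt = 0: 0.546(1 - R*/771) = 0.0107·27.2, giving R* = 771·(1 - 0.533) = 360.
From dC/dt = 0: 0.00134·360 - 0.285 = 0.021P*, so P* = 0.198/0.021 = 9.41.

R* ≈ 360, C* ≈ 27.2, P* ≈ 9.41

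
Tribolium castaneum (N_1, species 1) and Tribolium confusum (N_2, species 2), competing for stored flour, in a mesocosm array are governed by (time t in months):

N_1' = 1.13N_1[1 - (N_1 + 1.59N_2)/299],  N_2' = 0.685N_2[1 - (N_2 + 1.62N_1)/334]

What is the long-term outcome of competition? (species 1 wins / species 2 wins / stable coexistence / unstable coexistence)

Compare the nullcline intercepts: K1/α12 = 299/1.59 = 188 < K2 = 334; K2/α21 = 334/1.62 = 206 < K1 = 299.
Since both are reversed, neither can invade when rare; the interior point is a saddle.

unstable coexistence (outcome depends on initial conditions)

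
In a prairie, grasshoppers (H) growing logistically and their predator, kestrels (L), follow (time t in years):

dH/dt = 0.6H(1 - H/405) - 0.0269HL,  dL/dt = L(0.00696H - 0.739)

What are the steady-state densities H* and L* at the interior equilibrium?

From dL/dt = 0 with L > 0: 0.00696H* = 0.739, so H* = 106.
Substitute into dH/dt = 0: 0.6(1 - 106/405) = 0.0269L*.
The bracket is 0.738, giving L* = 0.443/0.0269 = 16.5.

H* ≈ 106, L* ≈ 16.5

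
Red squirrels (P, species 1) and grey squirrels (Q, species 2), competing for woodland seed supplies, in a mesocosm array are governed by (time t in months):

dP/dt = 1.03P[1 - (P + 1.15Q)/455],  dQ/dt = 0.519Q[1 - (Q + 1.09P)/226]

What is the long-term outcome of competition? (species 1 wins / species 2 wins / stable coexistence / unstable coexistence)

Compare the nullcline intercepts: K1/α12 = 455/1.15 = 396 > K2 = 226; K2/α21 = 226/1.09 = 207 < K1 = 455.
Since the inequalities point opposite ways, species 1 can invade but species 2 cannot.

species 1 excludes species 2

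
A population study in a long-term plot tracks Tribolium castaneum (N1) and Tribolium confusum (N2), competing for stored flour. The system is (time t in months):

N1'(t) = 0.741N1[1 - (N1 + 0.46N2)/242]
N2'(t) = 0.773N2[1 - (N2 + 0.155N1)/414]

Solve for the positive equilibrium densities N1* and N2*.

Setting both brackets to zero gives the nullclines N1 + 0.46N2 = 242 and 0.155N1 + N2 = 414.
Substituting N2 = 414 - 0.155N1 into the first: N1(1 - 0.46·0.155) = 242 - 0.46·414.
So N1* = 51.6/0.929 = 55.5, and then N2* = 414 - 0.155·55.5 = 405.

N1* ≈ 55.5, N2* ≈ 405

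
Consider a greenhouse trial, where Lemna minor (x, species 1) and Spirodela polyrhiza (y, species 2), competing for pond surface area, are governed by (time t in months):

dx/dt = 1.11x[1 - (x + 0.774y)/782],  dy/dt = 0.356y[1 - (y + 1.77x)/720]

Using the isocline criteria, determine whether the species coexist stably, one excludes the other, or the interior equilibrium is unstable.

species 1 excludes species 2

Compare the nullcline intercepts: K1/α12 = 782/0.774 = 1010 > K2 = 720; K2/α21 = 720/1.77 = 407 < K1 = 782.
Since the inequalities point opposite ways, species 1 can invade but species 2 cannot.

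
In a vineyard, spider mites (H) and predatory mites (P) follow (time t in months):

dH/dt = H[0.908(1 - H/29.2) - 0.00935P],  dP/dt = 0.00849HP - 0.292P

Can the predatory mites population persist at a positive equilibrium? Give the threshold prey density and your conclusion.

Threshold H = 34.4; K < 34.4, so no, the predator goes extinct.

The predator equation gives dP/dt > 0 only when H > 0.292/0.00849 = 34.4.
Without the predator, H → K = 29.2. Since 29.2 < 34.4, the predator cannot invade.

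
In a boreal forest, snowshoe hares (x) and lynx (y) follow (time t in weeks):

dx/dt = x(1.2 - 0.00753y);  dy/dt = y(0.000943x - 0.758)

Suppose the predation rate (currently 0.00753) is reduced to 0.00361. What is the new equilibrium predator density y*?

At the interior fixed point, setting dx/dt = 0 with x > 0 fixes y* = (prey growth rate)/(xy coefficient) — independent of the other coefficients.
With the change, y* = 1.2/0.00361 = 332; it rises from 159.

y* ≈ 332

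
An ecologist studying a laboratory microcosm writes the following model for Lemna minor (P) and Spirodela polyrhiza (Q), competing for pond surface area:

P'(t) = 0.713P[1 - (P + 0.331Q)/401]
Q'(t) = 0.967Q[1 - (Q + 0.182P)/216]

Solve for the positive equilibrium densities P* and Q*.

P* ≈ 351, Q* ≈ 152

Setting both brackets to zero gives the nullclines P + 0.331Q = 401 and 0.182P + Q = 216.
Substituting Q = 216 - 0.182P into the first: P(1 - 0.331·0.182) = 401 - 0.331·216.
So P* = 330/0.94 = 351, and then Q* = 216 - 0.182·351 = 152.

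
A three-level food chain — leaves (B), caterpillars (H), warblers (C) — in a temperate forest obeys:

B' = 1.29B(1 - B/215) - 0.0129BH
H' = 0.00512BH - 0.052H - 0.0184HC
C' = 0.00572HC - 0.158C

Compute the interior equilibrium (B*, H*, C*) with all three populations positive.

B* ≈ 156, H* ≈ 27.6, C* ≈ 40.5

From dC/dt = 0: 0.00572H* = 0.158, so H* = 27.6.
From dB/dt = 0: 1.29(1 - B*/215) = 0.0129·27.6, giving B* = 215·(1 - 0.276) = 156.
From dH/dt = 0: 0.00512·156 - 0.052 = 0.0184C*, so C* = 0.745/0.0184 = 40.5.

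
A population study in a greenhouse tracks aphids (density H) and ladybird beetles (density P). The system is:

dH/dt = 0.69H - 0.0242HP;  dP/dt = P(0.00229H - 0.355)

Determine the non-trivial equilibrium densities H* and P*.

Set dP/dt = 0 with P > 0: 0.00229H - 0.355 = 0, so H* = 0.355/0.00229 = 155.
Set dH/dt = 0 with H > 0: 0.69 - 0.0242P = 0, so P* = 0.69/0.0242 = 28.5.

H* ≈ 155, P* ≈ 28.5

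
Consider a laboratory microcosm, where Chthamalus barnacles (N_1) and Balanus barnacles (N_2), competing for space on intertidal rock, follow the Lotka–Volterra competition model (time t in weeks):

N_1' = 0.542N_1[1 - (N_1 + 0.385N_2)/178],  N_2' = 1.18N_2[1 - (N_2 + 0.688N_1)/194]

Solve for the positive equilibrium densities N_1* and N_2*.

N_1* ≈ 141, N_2* ≈ 97.3

Setting both brackets to zero gives the nullclines N_1 + 0.385N_2 = 178 and 0.688N_1 + N_2 = 194.
Substituting N_2 = 194 - 0.688N_1 into the first: N_1(1 - 0.385·0.688) = 178 - 0.385·194.
So N_1* = 103/0.735 = 141, and then N_2* = 194 - 0.688·141 = 97.3.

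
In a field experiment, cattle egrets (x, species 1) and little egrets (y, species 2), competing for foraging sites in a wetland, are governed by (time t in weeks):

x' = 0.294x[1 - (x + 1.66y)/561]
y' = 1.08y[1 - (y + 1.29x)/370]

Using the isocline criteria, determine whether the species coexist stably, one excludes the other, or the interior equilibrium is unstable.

unstable coexistence (outcome depends on initial conditions)

Compare the nullcline intercepts: K1/α12 = 561/1.66 = 338 < K2 = 370; K2/α21 = 370/1.29 = 287 < K1 = 561.
Since both are reversed, neither can invade when rare; the interior point is a saddle.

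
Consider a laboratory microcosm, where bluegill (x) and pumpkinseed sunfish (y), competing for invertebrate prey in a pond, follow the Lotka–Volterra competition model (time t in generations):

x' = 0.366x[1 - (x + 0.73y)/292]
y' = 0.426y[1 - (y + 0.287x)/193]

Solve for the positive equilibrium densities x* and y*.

Setting both brackets to zero gives the nullclines x + 0.73y = 292 and 0.287x + y = 193.
Substituting y = 193 - 0.287x into the first: x(1 - 0.73·0.287) = 292 - 0.73·193.
So x* = 151/0.79 = 191, and then y* = 193 - 0.287·191 = 138.

x* ≈ 191, y* ≈ 138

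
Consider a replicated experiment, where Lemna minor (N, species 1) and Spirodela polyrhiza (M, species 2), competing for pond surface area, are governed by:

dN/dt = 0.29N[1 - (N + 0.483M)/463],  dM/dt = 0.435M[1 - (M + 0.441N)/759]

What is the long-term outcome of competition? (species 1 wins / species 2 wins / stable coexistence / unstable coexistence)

stable coexistence

Compare the nullcline intercepts: K1/α12 = 463/0.483 = 959 > K2 = 759; K2/α21 = 759/0.441 = 1720 > K1 = 463.
Since both inequalities hold, each species can invade when rare, so the interior equilibrium is stable.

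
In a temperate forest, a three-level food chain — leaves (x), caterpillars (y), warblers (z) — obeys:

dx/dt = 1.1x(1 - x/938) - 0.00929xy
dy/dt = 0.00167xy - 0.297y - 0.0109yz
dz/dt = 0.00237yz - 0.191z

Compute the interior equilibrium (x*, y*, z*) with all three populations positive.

x* ≈ 300, y* ≈ 80.6, z* ≈ 18.7

From dz/dt = 0: 0.00237y* = 0.191, so y* = 80.6.
From dx/dt = 0: 1.1(1 - x*/938) = 0.00929·80.6, giving x* = 938·(1 - 0.681) = 300.
From dy/dt = 0: 0.00167·300 - 0.297 = 0.0109z*, so z* = 0.203/0.0109 = 18.7.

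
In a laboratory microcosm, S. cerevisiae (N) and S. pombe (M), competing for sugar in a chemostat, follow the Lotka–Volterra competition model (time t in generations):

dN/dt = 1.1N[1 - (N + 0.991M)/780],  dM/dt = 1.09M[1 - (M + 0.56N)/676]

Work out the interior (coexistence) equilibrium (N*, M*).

N* ≈ 247, M* ≈ 537

Setting both brackets to zero gives the nullclines N + 0.991M = 780 and 0.56N + M = 676.
Substituting M = 676 - 0.56N into the first: N(1 - 0.991·0.56) = 780 - 0.991·676.
So N* = 110/0.445 = 247, and then M* = 676 - 0.56·247 = 537.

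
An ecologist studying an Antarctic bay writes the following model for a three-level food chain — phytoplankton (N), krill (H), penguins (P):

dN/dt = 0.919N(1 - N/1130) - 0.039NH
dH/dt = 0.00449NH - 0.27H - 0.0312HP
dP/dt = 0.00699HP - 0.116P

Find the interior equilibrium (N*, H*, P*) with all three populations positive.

N* ≈ 334, H* ≈ 16.6, P* ≈ 39.4

From dP/dt = 0: 0.00699H* = 0.116, so H* = 16.6.
From dN/dt = 0: 0.919(1 - N*/1130) = 0.039·16.6, giving N* = 1130·(1 - 0.704) = 334.
From dH/dt = 0: 0.00449·334 - 0.27 = 0.0312P*, so P* = 1.23/0.0312 = 39.4.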